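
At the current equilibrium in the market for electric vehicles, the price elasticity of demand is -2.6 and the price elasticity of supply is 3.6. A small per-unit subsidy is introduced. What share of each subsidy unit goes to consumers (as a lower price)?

For a small subsidy around the equilibrium, the benefit split depends on the relative slopes, which at a point are proportional to the elasticities.
Buyer share = εs/(εs + |εd|) = 3.6/(3.6 + 2.6) = 18/31; seller share = |εd|/(εs + |εd|) = 13/31.

Consumer share = 18/31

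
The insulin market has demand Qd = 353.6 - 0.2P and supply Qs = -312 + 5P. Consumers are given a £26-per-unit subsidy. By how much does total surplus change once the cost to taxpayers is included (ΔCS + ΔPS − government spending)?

Net change in total surplus = -£65

Pre-subsidy: 353.6 - 0.2P = -312 + 5P gives P* = 128, Q* = 328.
With the rebate, buyers effectively pay Pb = Ps − 26, where Ps is the price sellers receive.
Demand in terms of Ps becomes Qd = 353.6 − 0.2(Ps − 26) = 358.8 - 0.2Ps. Setting this equal to supply: 358.8 - 0.2Ps = -312 + 5Ps, so Ps = 129.
Buyers pay Pb = 129 − 26 = 103; Q' = -312 + 5·129 = 333.
ΔCS = ½(328 + 333)(128 − 103) = 8262.5; ΔPS = ½(328 + 333)(129 − 128) = 330.5.
Government spending = 26 × 333 = 8658.
Net change = 8262.5 + 330.5 − 8658 = -65. The loss equals the DWL triangle ½·26·5.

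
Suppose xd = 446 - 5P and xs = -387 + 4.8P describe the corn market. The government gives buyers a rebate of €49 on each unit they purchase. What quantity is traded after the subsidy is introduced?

Pre-subsidy: 446 - 5P = -387 + 4.8P gives P* = 85, x* = 21.
With the rebate, buyers effectively pay Pb = Ps − 49, where Ps is the price sellers receive.
Demand in terms of Ps becomes xd = 446 − 5(Ps − 49) = 691 - 5Ps. Setting this equal to supply: 691 - 5Ps = -387 + 4.8Ps, so Ps = 110.
Buyers pay Pb = 110 − 49 = 61; x' = -387 + 4.8·110 = 141.

x' = 141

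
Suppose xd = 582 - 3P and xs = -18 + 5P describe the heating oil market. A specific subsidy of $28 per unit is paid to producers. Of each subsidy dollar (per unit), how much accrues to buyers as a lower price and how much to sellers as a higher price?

Pre-subsidy: 582 - 3P = -18 + 5P gives P* = 75, x* = 357.
With the subsidy, sellers receive Ps = Pb + 28 for each unit, where Pb is the price buyers pay.
Supply in terms of Pb becomes xs = -18 + 5(Pb + 28) = 122 + 5Pb. Setting this equal to demand: 582 - 3Pb = 122 + 5Pb, so Pb = 57.5.
Sellers receive Ps = 57.5 + 28 = 85.5; x' = 582 − 3·57.5 = 409.5.
Buyers' price falls by P* − Pb = 75 − 57.5 = 17.5; sellers' price rises by Ps − P* = 85.5 − 75 = 10.5.

Buyers gain $17.5 per unit; sellers gain $10.5 per unit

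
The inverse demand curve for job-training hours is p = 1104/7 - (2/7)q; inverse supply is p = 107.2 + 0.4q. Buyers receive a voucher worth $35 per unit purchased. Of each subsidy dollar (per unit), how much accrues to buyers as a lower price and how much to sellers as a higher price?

Pre-subsidy: 1104/7 - (2/7)q = 107.2 + 0.4q gives q* = 221/3 and p* = 410/3.
With the rebate, buyers effectively pay pb = ps − 35, where ps is the price sellers receive.
On the curves, pb = 1104/7 - (2/7)q and ps = 107.2 + 0.4q; the wedge ps − pb = 35 gives 107.2 + 0.4q − (1104/7 - (2/7)q) = 35, so q' = 2993/24.
Then pb = 1104/7 − (2/7)·(2993/24) = 1465/12 and ps = 107.2 + 0.4·(2993/24) = 1885/12.
Buyers' price falls by p* − pb = 410/3 − 1465/12 = 175/12; sellers' price rises by ps − p* = 1885/12 − 410/3 = 245/12.

Buyers gain 175/12 per unit; sellers gain 245/12 per unit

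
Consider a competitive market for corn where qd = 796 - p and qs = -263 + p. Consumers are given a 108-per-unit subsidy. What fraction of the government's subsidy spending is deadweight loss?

DWL / government spending = 54/641

Pre-subsidy: 796 - p = -263 + p gives p* = 529.5, q* = 266.5.
With the rebate, buyers effectively pay pb = ps − 108, where ps is the price sellers receive.
Demand in terms of ps becomes qd = 796 − 1(ps − 108) = 904 - ps. Setting this equal to supply: 904 - ps = -263 + ps, so ps = 583.5.
Buyers pay pb = 583.5 − 108 = 475.5; q' = -263 + 1·583.5 = 320.5.
ΔCS = ½(266.5 + 320.5)(529.5 − 475.5) = 15849; ΔPS = ½(266.5 + 320.5)(583.5 − 529.5) = 15849.
Government spending = 108 × 320.5 = 34614.
DWL = ½ × 108 × (320.5 − 266.5) = 2916; fraction = 2916 / 34614 = 54/641.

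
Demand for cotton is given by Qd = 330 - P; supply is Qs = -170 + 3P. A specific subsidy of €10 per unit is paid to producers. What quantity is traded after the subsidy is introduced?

Q' = 212.5

Pre-subsidy: 330 - P = -170 + 3P gives P* = 125, Q* = 205.
With the subsidy, sellers receive Ps = Pb + 10 for each unit, where Pb is the price buyers pay.
Supply in terms of Pb becomes Qs = -170 + 3(Pb + 10) = -140 + 3Pb. Setting this equal to demand: 330 - Pb = -140 + 3Pb, so Pb = 117.5.
Sellers receive Ps = 117.5 + 10 = 127.5; Q' = 330 − 1·117.5 = 212.5.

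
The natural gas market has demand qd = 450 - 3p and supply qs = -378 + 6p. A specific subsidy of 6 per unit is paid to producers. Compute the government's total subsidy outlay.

Government cost = 1116

Pre-subsidy: 450 - 3p = -378 + 6p gives p* = 92, q* = 174.
With the subsidy, sellers receive ps = pb + 6 for each unit, where pb is the price buyers pay.
Supply in terms of pb becomes qs = -378 + 6(pb + 6) = -342 + 6pb. Setting this equal to demand: 450 - 3pb = -342 + 6pb, so pb = 88.
Sellers receive ps = 88 + 6 = 94; q' = 450 − 3·88 = 186.
Government outlay = subsidy × quantity = 6 × 186 = 1116.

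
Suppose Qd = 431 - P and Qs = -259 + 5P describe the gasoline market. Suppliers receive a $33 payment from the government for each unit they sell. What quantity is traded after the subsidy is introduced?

Q' = 343.5

Pre-subsidy: 431 - P = -259 + 5P gives P* = 115, Q* = 316.
With the subsidy, sellers receive Ps = Pb + 33 for each unit, where Pb is the price buyers pay.
Supply in terms of Pb becomes Qs = -259 + 5(Pb + 33) = -94 + 5Pb. Setting this equal to demand: 431 - Pb = -94 + 5Pb, so Pb = 87.5.
Sellers receive Ps = 87.5 + 33 = 120.5; Q' = 431 − 1·87.5 = 343.5.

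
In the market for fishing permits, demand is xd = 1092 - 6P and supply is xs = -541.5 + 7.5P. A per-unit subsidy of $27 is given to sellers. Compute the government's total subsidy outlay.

Government cost = $12312

Pre-subsidy: 1092 - 6P = -541.5 + 7.5P gives P* = 121, x* = 366.
With the subsidy, sellers receive Ps = Pb + 27 for each unit, where Pb is the price buyers pay.
Supply in terms of Pb becomes xs = -541.5 + 7.5(Pb + 27) = -339 + 7.5Pb. Setting this equal to demand: 1092 - 6Pb = -339 + 7.5Pb, so Pb = 106.
Sellers receive Ps = 106 + 27 = 133; x' = 1092 − 6·106 = 456.
Government outlay = subsidy × quantity = 27 × 456 = 12312.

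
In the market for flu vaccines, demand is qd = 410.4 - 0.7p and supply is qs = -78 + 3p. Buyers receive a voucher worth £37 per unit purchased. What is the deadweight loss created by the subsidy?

Deadweight loss = £388.5

Pre-subsidy: 410.4 - 0.7p = -78 + 3p gives p* = 132, q* = 318.
With the rebate, buyers effectively pay pb = ps − 37, where ps is the price sellers receive.
Demand in terms of ps becomes qd = 410.4 − 0.7(ps − 37) = 436.3 - 0.7ps. Setting this equal to supply: 436.3 - 0.7ps = -78 + 3ps, so ps = 139.
Buyers pay pb = 139 − 37 = 102; q' = -78 + 3·139 = 339.
The subsidy expands output by 339 − 318 = 21 past the efficient level; on those units the gap between marginal cost and willingness to pay runs from 0 up to 37.
DWL = ½ × 37 × 21 = 388.5.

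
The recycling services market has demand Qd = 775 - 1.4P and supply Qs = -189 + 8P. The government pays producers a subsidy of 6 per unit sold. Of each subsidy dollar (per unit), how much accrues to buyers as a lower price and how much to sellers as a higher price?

Buyers gain 240/47 per unit; sellers gain 42/47 per unit

Pre-subsidy: 775 - 1.4P = -189 + 8P gives P* = 4820/47, Q* = 29677/47.
With the subsidy, sellers receive Ps = Pb + 6 for each unit, where Pb is the price buyers pay.
Supply in terms of Pb becomes Qs = -189 + 8(Pb + 6) = -141 + 8Pb. Setting this equal to demand: 775 - 1.4Pb = -141 + 8Pb, so Pb = 4580/47.
Sellers receive Ps = 4580/47 + 6 = 4862/47; Q' = 775 − 1.4·(4580/47) = 30013/47.
Buyers' price falls by P* − Pb = 4820/47 − 4580/47 = 240/47; sellers' price rises by Ps − P* = 4862/47 − 4820/47 = 42/47.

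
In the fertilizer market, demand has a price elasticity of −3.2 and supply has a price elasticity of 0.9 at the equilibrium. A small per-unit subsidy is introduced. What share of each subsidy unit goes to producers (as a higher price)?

Producer share = 32/41

For a small subsidy around the equilibrium, the benefit split depends on the relative slopes, which at a point are proportional to the elasticities.
Buyer share = εs/(εs + |εd|) = 0.9/(0.9 + 3.2) = 9/41; seller share = |εd|/(εs + |εd|) = 32/41.
So producers capture 32/41 of the subsidy.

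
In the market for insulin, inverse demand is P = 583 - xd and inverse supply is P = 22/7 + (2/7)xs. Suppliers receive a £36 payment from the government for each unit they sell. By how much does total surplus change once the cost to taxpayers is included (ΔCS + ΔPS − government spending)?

Pre-subsidy: 583 - x = 22/7 + (2/7)x gives x* = 451 and P* = 132.
With the subsidy, sellers receive Ps = Pb + 36 for each unit, where Pb is the price buyers pay.
On the curves, Pb = 583 - x and Ps = 22/7 + (2/7)x; the wedge Ps − Pb = 36 gives 22/7 + (2/7)x − (583 - x) = 36, so x' = 479.
Then Pb = 583 − 1·479 = 104 and Ps = 22/7 + (2/7)·479 = 140.
ΔCS = ½(451 + 479)(132 − 104) = 13020; ΔPS = ½(451 + 479)(140 − 132) = 3720.
Government spending = 36 × 479 = 17244.
Net change = 13020 + 3720 − 17244 = -504. The loss equals the DWL triangle ½·36·28.

Net change in total surplus = -£504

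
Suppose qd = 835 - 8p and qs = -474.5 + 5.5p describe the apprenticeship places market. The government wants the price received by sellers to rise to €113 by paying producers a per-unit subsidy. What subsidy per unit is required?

At a seller price of 113, quantity supplied is -474.5 + 5.5·113 = 147.
Buyers absorb 147 only when they pay pb with 835 − 8·pb = 147, i.e. pb = 86.
s = ps − pb = 113 − 86 = 27.

Required subsidy s = €27 per unit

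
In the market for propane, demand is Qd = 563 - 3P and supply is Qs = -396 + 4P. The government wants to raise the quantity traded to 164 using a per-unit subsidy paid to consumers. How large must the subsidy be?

At Q = 164, invert demand for the buyer price: Pb = (563 − 164)/3 = 133; invert supply for the seller price: Ps = (164 − (-396))/4 = 140.
The subsidy must fill the gap: s = Ps − Pb = 140 − 133 = 7.

Required subsidy s = 7 per unit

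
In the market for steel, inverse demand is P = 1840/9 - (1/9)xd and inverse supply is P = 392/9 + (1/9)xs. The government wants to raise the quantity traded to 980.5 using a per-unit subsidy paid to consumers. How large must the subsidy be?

Required subsidy s = 57 per unit

At x = 980.5, from the demand curve buyers pay Pb = 1840/9 − (1/9)·980.5 = 95.5; from the supply curve sellers need Ps = 392/9 + (1/9)·980.5 = 152.5.
The subsidy must fill the gap: s = Ps − Pb = 152.5 − 95.5 = 57.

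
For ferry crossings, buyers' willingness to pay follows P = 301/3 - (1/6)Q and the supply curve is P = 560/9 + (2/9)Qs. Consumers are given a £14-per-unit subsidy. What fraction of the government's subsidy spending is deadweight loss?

Pre-subsidy: 301/3 - (1/6)Q = 560/9 + (2/9)Q gives Q* = 98 and P* = 84.
With the rebate, buyers effectively pay Pb = Ps − 14, where Ps is the price sellers receive.
On the curves, Pb = 301/3 - (1/6)Q and Ps = 560/9 + (2/9)Q; the wedge Ps − Pb = 14 gives 560/9 + (2/9)Q − (301/3 - (1/6)Q) = 14, so Q' = 134.
Then Pb = 301/3 − (1/6)·134 = 78 and Ps = 560/9 + (2/9)·134 = 92.
ΔCS = ½(98 + 134)(84 − 78) = 696; ΔPS = ½(98 + 134)(92 − 84) = 928.
Government spending = 14 × 134 = 1876.
DWL = ½ × 14 × (134 − 98) = 252; fraction = 252 / 1876 = 9/67.

DWL / government spending = 9/67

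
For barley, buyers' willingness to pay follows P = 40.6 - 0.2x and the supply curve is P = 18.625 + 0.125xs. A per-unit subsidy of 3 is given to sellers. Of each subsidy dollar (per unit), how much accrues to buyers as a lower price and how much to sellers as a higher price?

Pre-subsidy: 40.6 - 0.2x = 18.625 + 0.125x gives x* = 879/13 and P* = 352/13.
With the subsidy, sellers receive Ps = Pb + 3 for each unit, where Pb is the price buyers pay.
On the curves, Pb = 40.6 - 0.2x and Ps = 18.625 + 0.125x; the wedge Ps − Pb = 3 gives 18.625 + 0.125x − (40.6 - 0.2x) = 3, so x' = 999/13.
Then Pb = 40.6 − 0.2·(999/13) = 328/13 and Ps = 18.625 + 0.125·(999/13) = 367/13.
Buyers' price falls by P* − Pb = 352/13 − 328/13 = 24/13; sellers' price rises by Ps − P* = 367/13 − 352/13 = 15/13.

Buyers gain 24/13 per unit; sellers gain 15/13 per unit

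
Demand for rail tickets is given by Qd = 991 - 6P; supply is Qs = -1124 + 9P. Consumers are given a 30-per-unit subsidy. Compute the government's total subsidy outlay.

Government cost = 7590

Pre-subsidy: 991 - 6P = -1124 + 9P gives P* = 141, Q* = 145.
With the rebate, buyers effectively pay Pb = Ps − 30, where Ps is the price sellers receive.
Demand in terms of Ps becomes Qd = 991 − 6(Ps − 30) = 1171 - 6Ps. Setting this equal to supply: 1171 - 6Ps = -1124 + 9Ps, so Ps = 153.
Buyers pay Pb = 153 − 30 = 123; Q' = -1124 + 9·153 = 253.
Government outlay = subsidy × quantity = 30 × 253 = 7590.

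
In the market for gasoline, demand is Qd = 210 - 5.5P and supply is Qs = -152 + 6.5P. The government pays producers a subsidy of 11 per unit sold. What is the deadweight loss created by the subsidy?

Pre-subsidy: 210 - 5.5P = -152 + 6.5P gives P* = 181/6, Q* = 529/12.
With the subsidy, sellers receive Ps = Pb + 11 for each unit, where Pb is the price buyers pay.
Supply in terms of Pb becomes Qs = -152 + 6.5(Pb + 11) = -80.5 + 6.5Pb. Setting this equal to demand: 210 - 5.5Pb = -80.5 + 6.5Pb, so Pb = 581/24.
Sellers receive Ps = 581/24 + 11 = 845/24; Q' = 210 − 5.5·(581/24) = 3689/48.
The subsidy expands output by 3689/48 − 529/12 = 1573/48 past the efficient level; on those units the gap between marginal cost and willingness to pay runs from 0 up to 11.
DWL = ½ × 11 × 1573/48 = 17303/96.

Deadweight loss = 17303/96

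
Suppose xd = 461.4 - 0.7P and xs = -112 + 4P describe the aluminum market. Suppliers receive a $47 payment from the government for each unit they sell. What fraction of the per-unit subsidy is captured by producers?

Pre-subsidy: 461.4 - 0.7P = -112 + 4P gives P* = 122, x* = 376.
With the subsidy, sellers receive Ps = Pb + 47 for each unit, where Pb is the price buyers pay.
Supply in terms of Pb becomes xs = -112 + 4(Pb + 47) = 76 + 4Pb. Setting this equal to demand: 461.4 - 0.7Pb = 76 + 4Pb, so Pb = 82.
Sellers receive Ps = 82 + 47 = 129; x' = 461.4 − 0.7·82 = 404.
Buyers' price falls by P* − Pb = 122 − 82 = 40; sellers' price rises by Ps − P* = 129 − 122 = 7.
So producers capture 7/47 = 7/47 of each unit of subsidy.

Producer share = 7/47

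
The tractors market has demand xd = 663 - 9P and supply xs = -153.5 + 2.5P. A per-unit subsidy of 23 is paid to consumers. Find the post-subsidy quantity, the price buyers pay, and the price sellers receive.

x' = 69; buyers pay 66; sellers receive 89

Pre-subsidy: 663 - 9P = -153.5 + 2.5P gives P* = 71, x* = 24.
With the rebate, buyers effectively pay Pb = Ps − 23, where Ps is the price sellers receive.
Demand in terms of Ps becomes xd = 663 − 9(Ps − 23) = 870 - 9Ps. Setting this equal to supply: 870 - 9Ps = -153.5 + 2.5Ps, so Ps = 89.
Buyers pay Pb = 89 − 23 = 66; x' = -153.5 + 2.5·89 = 69.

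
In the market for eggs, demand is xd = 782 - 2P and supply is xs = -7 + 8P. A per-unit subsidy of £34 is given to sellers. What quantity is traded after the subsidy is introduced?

Pre-subsidy: 782 - 2P = -7 + 8P gives P* = 78.9, x* = 624.2.
With the subsidy, sellers receive Ps = Pb + 34 for each unit, where Pb is the price buyers pay.
Supply in terms of Pb becomes xs = -7 + 8(Pb + 34) = 265 + 8Pb. Setting this equal to demand: 782 - 2Pb = 265 + 8Pb, so Pb = 51.7.
Sellers receive Ps = 51.7 + 34 = 85.7; x' = 782 − 2·51.7 = 678.6.

x' = 678.6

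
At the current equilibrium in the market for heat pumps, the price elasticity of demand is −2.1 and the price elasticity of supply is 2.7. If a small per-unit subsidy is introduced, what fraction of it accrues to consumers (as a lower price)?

For a small subsidy around the equilibrium, the benefit split depends on the relative slopes, which at a point are proportional to the elasticities.
Buyer share = εs/(εs + |εd|) = 2.7/(2.7 + 2.1) = 0.5625; seller share = |εd|/(εs + |εd|) = 0.4375.

Consumer share = 0.5625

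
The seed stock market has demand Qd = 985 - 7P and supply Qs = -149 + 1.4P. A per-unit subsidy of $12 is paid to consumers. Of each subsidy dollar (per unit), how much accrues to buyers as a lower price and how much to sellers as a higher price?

Pre-subsidy: 985 - 7P = -149 + 1.4P gives P* = 135, Q* = 40.
With the rebate, buyers effectively pay Pb = Ps − 12, where Ps is the price sellers receive.
Demand in terms of Ps becomes Qd = 985 − 7(Ps − 12) = 1069 - 7Ps. Setting this equal to supply: 1069 - 7Ps = -149 + 1.4Ps, so Ps = 145.
Buyers pay Pb = 145 − 12 = 133; Q' = -149 + 1.4·145 = 54.
Buyers' price falls by P* − Pb = 135 − 133 = 2; sellers' price rises by Ps − P* = 145 − 135 = 10.

Buyers gain $2 per unit; sellers gain $10 per unit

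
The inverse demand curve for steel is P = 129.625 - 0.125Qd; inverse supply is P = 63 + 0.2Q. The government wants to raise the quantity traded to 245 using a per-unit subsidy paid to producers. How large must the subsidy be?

At Q = 245, from the demand curve buyers pay Pb = 129.625 − 0.125·245 = 99; from the supply curve sellers need Ps = 63 + 0.2·245 = 112.
The subsidy must fill the gap: s = Ps − Pb = 112 − 99 = 13.

Required subsidy s = 13 per unit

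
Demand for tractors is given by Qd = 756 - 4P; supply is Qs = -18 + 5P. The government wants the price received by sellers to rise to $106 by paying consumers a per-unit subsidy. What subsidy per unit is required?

Required subsidy s = $45 per unit

At a seller price of 106, quantity supplied is -18 + 5·106 = 512.
Buyers absorb 512 only when they pay Pb with 756 − 4·Pb = 512, i.e. Pb = 61.
s = Ps − Pb = 106 − 61 = 45.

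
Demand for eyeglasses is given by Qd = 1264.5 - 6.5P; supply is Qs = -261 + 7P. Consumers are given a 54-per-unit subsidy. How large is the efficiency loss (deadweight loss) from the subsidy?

Pre-subsidy: 1264.5 - 6.5P = -261 + 7P gives P* = 113, Q* = 530.
With the rebate, buyers effectively pay Pb = Ps − 54, where Ps is the price sellers receive.
Demand in terms of Ps becomes Qd = 1264.5 − 6.5(Ps − 54) = 1615.5 - 6.5Ps. Setting this equal to supply: 1615.5 - 6.5Ps = -261 + 7Ps, so Ps = 139.
Buyers pay Pb = 139 − 54 = 85; Q' = -261 + 7·139 = 712.
The subsidy expands output by 712 − 530 = 182 past the efficient level; on those units the gap between marginal cost and willingness to pay runs from 0 up to 54.
DWL = ½ × 54 × 182 = 4914.

Deadweight loss = 4914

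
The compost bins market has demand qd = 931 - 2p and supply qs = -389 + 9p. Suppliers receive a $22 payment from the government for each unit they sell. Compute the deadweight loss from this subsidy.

Pre-subsidy: 931 - 2p = -389 + 9p gives p* = 120, q* = 691.
With the subsidy, sellers receive ps = pb + 22 for each unit, where pb is the price buyers pay.
Supply in terms of pb becomes qs = -389 + 9(pb + 22) = -191 + 9pb. Setting this equal to demand: 931 - 2pb = -191 + 9pb, so pb = 102.
Sellers receive ps = 102 + 22 = 124; q' = 931 − 2·102 = 727.
The subsidy expands output by 727 − 691 = 36 past the efficient level; on those units the gap between marginal cost and willingness to pay runs from 0 up to 22.
DWL = ½ × 22 × 36 = 396.

Deadweight loss = $396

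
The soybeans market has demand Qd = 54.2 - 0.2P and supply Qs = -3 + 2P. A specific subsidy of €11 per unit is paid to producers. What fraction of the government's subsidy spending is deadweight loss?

DWL / government spending = 1/51

Pre-subsidy: 54.2 - 0.2P = -3 + 2P gives P* = 26, Q* = 49.
With the subsidy, sellers receive Ps = Pb + 11 for each unit, where Pb is the price buyers pay.
Supply in terms of Pb becomes Qs = -3 + 2(Pb + 11) = 19 + 2Pb. Setting this equal to demand: 54.2 - 0.2Pb = 19 + 2Pb, so Pb = 16.
Sellers receive Ps = 16 + 11 = 27; Q' = 54.2 − 0.2·16 = 51.
ΔCS = ½(49 + 51)(26 − 16) = 500; ΔPS = ½(49 + 51)(27 − 26) = 50.
Government spending = 11 × 51 = 561.
DWL = ½ × 11 × (51 − 49) = 11; fraction = 11 / 561 = 1/51.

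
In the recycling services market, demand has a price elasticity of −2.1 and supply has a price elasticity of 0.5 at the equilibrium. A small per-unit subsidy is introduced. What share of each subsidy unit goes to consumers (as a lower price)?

Consumer share = 5/26

For a small subsidy around the equilibrium, the benefit split depends on the relative slopes, which at a point are proportional to the elasticities.
Buyer share = εs/(εs + |εd|) = 0.5/(0.5 + 2.1) = 5/26; seller share = |εd|/(εs + |εd|) = 21/26.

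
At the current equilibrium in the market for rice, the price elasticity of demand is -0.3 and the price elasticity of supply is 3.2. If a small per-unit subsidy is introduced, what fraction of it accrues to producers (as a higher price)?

For a small subsidy around the equilibrium, the benefit split depends on the relative slopes, which at a point are proportional to the elasticities.
Buyer share = εs/(εs + |εd|) = 3.2/(3.2 + 0.3) = 32/35; seller share = |εd|/(εs + |εd|) = 3/35.
So producers capture 3/35 of the subsidy.

Producer share = 3/35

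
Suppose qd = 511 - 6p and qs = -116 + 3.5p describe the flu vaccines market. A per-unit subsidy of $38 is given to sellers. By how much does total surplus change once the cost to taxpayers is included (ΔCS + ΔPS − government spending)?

Net change in total surplus = -$1596

Pre-subsidy: 511 - 6p = -116 + 3.5p gives p* = 66, q* = 115.
With the subsidy, sellers receive ps = pb + 38 for each unit, where pb is the price buyers pay.
Supply in terms of pb becomes qs = -116 + 3.5(pb + 38) = 17 + 3.5pb. Setting this equal to demand: 511 - 6pb = 17 + 3.5pb, so pb = 52.
Sellers receive ps = 52 + 38 = 90; q' = 511 − 6·52 = 199.
ΔCS = ½(115 + 199)(66 − 52) = 2198; ΔPS = ½(115 + 199)(90 − 66) = 3768.
Government spending = 38 × 199 = 7562.
Net change = 2198 + 3768 − 7562 = -1596. The loss equals the DWL triangle ½·38·84.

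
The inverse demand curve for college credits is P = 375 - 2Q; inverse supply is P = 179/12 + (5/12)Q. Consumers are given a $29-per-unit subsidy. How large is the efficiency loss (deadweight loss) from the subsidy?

Pre-subsidy: 375 - 2Q = 179/12 + (5/12)Q gives Q* = 149 and P* = 77.
With the rebate, buyers effectively pay Pb = Ps − 29, where Ps is the price sellers receive.
On the curves, Pb = 375 - 2Q and Ps = 179/12 + (5/12)Q; the wedge Ps − Pb = 29 gives 179/12 + (5/12)Q − (375 - 2Q) = 29, so Q' = 161.
Then Pb = 375 − 2·161 = 53 and Ps = 179/12 + (5/12)·161 = 82.
The subsidy expands output by 161 − 149 = 12 past the efficient level; on those units the gap between marginal cost and willingness to pay runs from 0 up to 29.
DWL = ½ × 29 × 12 = 174.

Deadweight loss = $174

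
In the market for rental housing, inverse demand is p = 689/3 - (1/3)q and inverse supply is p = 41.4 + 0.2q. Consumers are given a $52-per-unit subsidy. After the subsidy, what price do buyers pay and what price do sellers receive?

Pre-subsidy: 689/3 - (1/3)q = 41.4 + 0.2q gives q* = 353 and p* = 112.
With the rebate, buyers effectively pay pb = ps − 52, where ps is the price sellers receive.
On the curves, pb = 689/3 - (1/3)q and ps = 41.4 + 0.2q; the wedge ps − pb = 52 gives 41.4 + 0.2q − (689/3 - (1/3)q) = 52, so q' = 450.5.
Then pb = 689/3 − (1/3)·450.5 = 79.5 and ps = 41.4 + 0.2·450.5 = 131.5.

Buyers pay $79.5; sellers receive $131.5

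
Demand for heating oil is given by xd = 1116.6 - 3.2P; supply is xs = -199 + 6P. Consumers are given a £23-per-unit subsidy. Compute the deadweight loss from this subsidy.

Deadweight loss = £552

Pre-subsidy: 1116.6 - 3.2P = -199 + 6P gives P* = 143, x* = 659.
With the rebate, buyers effectively pay Pb = Ps − 23, where Ps is the price sellers receive.
Demand in terms of Ps becomes xd = 1116.6 − 3.2(Ps − 23) = 1190.2 - 3.2Ps. Setting this equal to supply: 1190.2 - 3.2Ps = -199 + 6Ps, so Ps = 151.
Buyers pay Pb = 151 − 23 = 128; x' = -199 + 6·151 = 707.
The subsidy expands output by 707 − 659 = 48 past the efficient level; on those units the gap between marginal cost and willingness to pay runs from 0 up to 23.
DWL = ½ × 23 × 48 = 552.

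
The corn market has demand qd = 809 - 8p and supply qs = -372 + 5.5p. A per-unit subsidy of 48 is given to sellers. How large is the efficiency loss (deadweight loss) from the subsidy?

Deadweight loss = 11264/3

Pre-subsidy: 809 - 8p = -372 + 5.5p gives p* = 2362/27, q* = 2947/27.
With the subsidy, sellers receive ps = pb + 48 for each unit, where pb is the price buyers pay.
Supply in terms of pb becomes qs = -372 + 5.5(pb + 48) = -108 + 5.5pb. Setting this equal to demand: 809 - 8pb = -108 + 5.5pb, so pb = 1834/27.
Sellers receive ps = 1834/27 + 48 = 3130/27; q' = 809 − 8·(1834/27) = 7171/27.
The subsidy expands output by 7171/27 − 2947/27 = 1408/9 past the efficient level; on those units the gap between marginal cost and willingness to pay runs from 0 up to 48.
DWL = ½ × 48 × 1408/9 = 11264/3.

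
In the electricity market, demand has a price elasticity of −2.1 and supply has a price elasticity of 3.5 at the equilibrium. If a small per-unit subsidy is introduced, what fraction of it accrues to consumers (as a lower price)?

Consumer share = 0.625

For a small subsidy around the equilibrium, the benefit split depends on the relative slopes, which at a point are proportional to the elasticities.
Buyer share = εs/(εs + |εd|) = 3.5/(3.5 + 2.1) = 0.625; seller share = |εd|/(εs + |εd|) = 0.375.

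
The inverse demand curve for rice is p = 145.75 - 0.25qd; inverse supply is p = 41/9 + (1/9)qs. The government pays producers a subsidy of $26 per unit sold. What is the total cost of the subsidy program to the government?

Pre-subsidy: 145.75 - 0.25q = 41/9 + (1/9)q gives q* = 391 and p* = 48.
With the subsidy, sellers receive ps = pb + 26 for each unit, where pb is the price buyers pay.
On the curves, pb = 145.75 - 0.25q and ps = 41/9 + (1/9)q; the wedge ps − pb = 26 gives 41/9 + (1/9)q − (145.75 - 0.25q) = 26, so q' = 463.
Then pb = 145.75 − 0.25·463 = 30 and ps = 41/9 + (1/9)·463 = 56.
Government outlay = subsidy × quantity = 26 × 463 = 12038.

Government cost = $12038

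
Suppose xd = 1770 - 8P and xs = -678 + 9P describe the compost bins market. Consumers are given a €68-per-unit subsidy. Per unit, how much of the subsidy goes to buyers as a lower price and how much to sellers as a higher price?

Pre-subsidy: 1770 - 8P = -678 + 9P gives P* = 144, x* = 618.
With the rebate, buyers effectively pay Pb = Ps − 68, where Ps is the price sellers receive.
Demand in terms of Ps becomes xd = 1770 − 8(Ps − 68) = 2314 - 8Ps. Setting this equal to supply: 2314 - 8Ps = -678 + 9Ps, so Ps = 176.
Buyers pay Pb = 176 − 68 = 108; x' = -678 + 9·176 = 906.
Buyers' price falls by P* − Pb = 144 − 108 = 36; sellers' price rises by Ps − P* = 176 − 144 = 32.

Buyers gain €36 per unit; sellers gain €32 per unit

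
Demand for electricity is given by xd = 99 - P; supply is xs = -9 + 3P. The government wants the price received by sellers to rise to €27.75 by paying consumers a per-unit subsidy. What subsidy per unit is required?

Required subsidy s = €3 per unit

At a seller price of 27.75, quantity supplied is -9 + 3·27.75 = 74.25.
Buyers absorb 74.25 only when they pay Pb with 99 − 1·Pb = 74.25, i.e. Pb = 24.75.
s = Ps − Pb = 27.75 − 24.75 = 3.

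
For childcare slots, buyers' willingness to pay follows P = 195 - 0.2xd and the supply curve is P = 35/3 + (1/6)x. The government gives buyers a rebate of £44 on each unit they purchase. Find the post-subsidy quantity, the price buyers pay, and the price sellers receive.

Pre-subsidy: 195 - 0.2x = 35/3 + (1/6)x gives x* = 500 and P* = 95.
With the rebate, buyers effectively pay Pb = Ps − 44, where Ps is the price sellers receive.
On the curves, Pb = 195 - 0.2x and Ps = 35/3 + (1/6)x; the wedge Ps − Pb = 44 gives 35/3 + (1/6)x − (195 - 0.2x) = 44, so x' = 620.
Then Pb = 195 − 0.2·620 = 71 and Ps = 35/3 + (1/6)·620 = 115.

x' = 620; buyers pay £71; sellers receive £115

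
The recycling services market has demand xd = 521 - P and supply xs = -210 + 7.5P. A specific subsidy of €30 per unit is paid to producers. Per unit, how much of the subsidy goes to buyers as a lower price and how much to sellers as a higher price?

Buyers gain 450/17 per unit; sellers gain 60/17 per unit

Pre-subsidy: 521 - P = -210 + 7.5P gives P* = 86, x* = 435.
With the subsidy, sellers receive Ps = Pb + 30 for each unit, where Pb is the price buyers pay.
Supply in terms of Pb becomes xs = -210 + 7.5(Pb + 30) = 15 + 7.5Pb. Setting this equal to demand: 521 - Pb = 15 + 7.5Pb, so Pb = 1012/17.
Sellers receive Ps = 1012/17 + 30 = 1522/17; x' = 521 − 1·(1012/17) = 7845/17.
Buyers' price falls by P* − Pb = 86 − 1012/17 = 450/17; sellers' price rises by Ps − P* = 1522/17 − 86 = 60/17.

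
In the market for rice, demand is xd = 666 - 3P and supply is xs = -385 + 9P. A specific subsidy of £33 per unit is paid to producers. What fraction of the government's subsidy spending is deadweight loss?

Pre-subsidy: 666 - 3P = -385 + 9P gives P* = 1051/12, x* = 403.25.
With the subsidy, sellers receive Ps = Pb + 33 for each unit, where Pb is the price buyers pay.
Supply in terms of Pb becomes xs = -385 + 9(Pb + 33) = -88 + 9Pb. Setting this equal to demand: 666 - 3Pb = -88 + 9Pb, so Pb = 377/6.
Sellers receive Ps = 377/6 + 33 = 575/6; x' = 666 − 3·(377/6) = 477.5.
ΔCS = ½(403.25 + 477.5)(1051/12 − 377/6) = 10899.28125; ΔPS = ½(403.25 + 477.5)(575/6 − 1051/12) = 3633.09375.
Government spending = 33 × 477.5 = 15757.5.
DWL = ½ × 33 × (477.5 − 403.25) = 1225.125; fraction = 1225.125 / 15757.5 = 297/3820.

DWL / government spending = 297/3820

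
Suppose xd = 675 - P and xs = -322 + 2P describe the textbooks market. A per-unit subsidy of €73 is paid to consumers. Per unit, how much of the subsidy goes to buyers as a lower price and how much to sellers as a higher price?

Buyers gain 146/3 per unit; sellers gain 73/3 per unit

Pre-subsidy: 675 - P = -322 + 2P gives P* = 997/3, x* = 1028/3.
With the rebate, buyers effectively pay Pb = Ps − 73, where Ps is the price sellers receive.
Demand in terms of Ps becomes xd = 675 − 1(Ps − 73) = 748 - Ps. Setting this equal to supply: 748 - Ps = -322 + 2Ps, so Ps = 1070/3.
Buyers pay Pb = 1070/3 − 73 = 851/3; x' = -322 + 2·(1070/3) = 1174/3.
Buyers' price falls by P* − Pb = 997/3 − 851/3 = 146/3; sellers' price rises by Ps − P* = 1070/3 − 997/3 = 73/3.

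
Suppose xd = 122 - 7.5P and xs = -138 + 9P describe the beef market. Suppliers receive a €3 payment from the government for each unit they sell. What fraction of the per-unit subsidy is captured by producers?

Pre-subsidy: 122 - 7.5P = -138 + 9P gives P* = 520/33, x* = 42/11.
With the subsidy, sellers receive Ps = Pb + 3 for each unit, where Pb is the price buyers pay.
Supply in terms of Pb becomes xs = -138 + 9(Pb + 3) = -111 + 9Pb. Setting this equal to demand: 122 - 7.5Pb = -111 + 9Pb, so Pb = 466/33.
Sellers receive Ps = 466/33 + 3 = 565/33; x' = 122 − 7.5·(466/33) = 177/11.
Buyers' price falls by P* − Pb = 520/33 − 466/33 = 18/11; sellers' price rises by Ps − P* = 565/33 − 520/33 = 15/11.
So producers capture (15/11)/3 = 5/11 of each unit of subsidy.

Producer share = 5/11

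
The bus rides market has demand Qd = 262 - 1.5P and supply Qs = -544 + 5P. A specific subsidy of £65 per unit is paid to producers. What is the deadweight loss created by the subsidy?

Pre-subsidy: 262 - 1.5P = -544 + 5P gives P* = 124, Q* = 76.
With the subsidy, sellers receive Ps = Pb + 65 for each unit, where Pb is the price buyers pay.
Supply in terms of Pb becomes Qs = -544 + 5(Pb + 65) = -219 + 5Pb. Setting this equal to demand: 262 - 1.5Pb = -219 + 5Pb, so Pb = 74.
Sellers receive Ps = 74 + 65 = 139; Q' = 262 − 1.5·74 = 151.
The subsidy expands output by 151 − 76 = 75 past the efficient level; on those units the gap between marginal cost and willingness to pay runs from 0 up to 65.
DWL = ½ × 65 × 75 = 2437.5.

Deadweight loss = £2437.5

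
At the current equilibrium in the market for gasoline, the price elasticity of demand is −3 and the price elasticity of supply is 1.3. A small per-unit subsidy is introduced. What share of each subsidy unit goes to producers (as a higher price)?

Producer share = 30/43

For a small subsidy around the equilibrium, the benefit split depends on the relative slopes, which at a point are proportional to the elasticities.
Buyer share = εs/(εs + |εd|) = 1.3/(1.3 + 3) = 13/43; seller share = |εd|/(εs + |εd|) = 30/43.
So producers capture 30/43 of the subsidy.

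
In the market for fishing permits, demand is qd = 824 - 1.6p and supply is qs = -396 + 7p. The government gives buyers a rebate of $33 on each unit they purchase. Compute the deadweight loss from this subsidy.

Pre-subsidy: 824 - 1.6p = -396 + 7p gives p* = 6100/43, q* = 25672/43.
With the rebate, buyers effectively pay pb = ps − 33, where ps is the price sellers receive.
Demand in terms of ps becomes qd = 824 − 1.6(ps − 33) = 876.8 - 1.6ps. Setting this equal to supply: 876.8 - 1.6ps = -396 + 7ps, so ps = 148.
Buyers pay pb = 148 − 33 = 115; q' = -396 + 7·148 = 640.
The subsidy expands output by 640 − 25672/43 = 1848/43 past the efficient level; on those units the gap between marginal cost and willingness to pay runs from 0 up to 33.
DWL = ½ × 33 × 1848/43 = 30492/43.

Deadweight loss = 30492/43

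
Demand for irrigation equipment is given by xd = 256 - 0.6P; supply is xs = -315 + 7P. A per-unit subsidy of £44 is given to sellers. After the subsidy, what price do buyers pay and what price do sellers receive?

Pre-subsidy: 256 - 0.6P = -315 + 7P gives P* = 2855/38, x* = 8015/38.
With the subsidy, sellers receive Ps = Pb + 44 for each unit, where Pb is the price buyers pay.
Supply in terms of Pb becomes xs = -315 + 7(Pb + 44) = -7 + 7Pb. Setting this equal to demand: 256 - 0.6Pb = -7 + 7Pb, so Pb = 1315/38.
Sellers receive Ps = 1315/38 + 44 = 2987/38; x' = 256 − 0.6·(1315/38) = 8939/38.

Buyers pay 1315/38; sellers receive 2987/38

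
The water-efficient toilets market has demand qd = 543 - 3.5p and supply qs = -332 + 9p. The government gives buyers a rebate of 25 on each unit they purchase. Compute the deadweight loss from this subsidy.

Pre-subsidy: 543 - 3.5p = -332 + 9p gives p* = 70, q* = 298.
With the rebate, buyers effectively pay pb = ps − 25, where ps is the price sellers receive.
Demand in terms of ps becomes qd = 543 − 3.5(ps − 25) = 630.5 - 3.5ps. Setting this equal to supply: 630.5 - 3.5ps = -332 + 9ps, so ps = 77.
Buyers pay pb = 77 − 25 = 52; q' = -332 + 9·77 = 361.
The subsidy expands output by 361 − 298 = 63 past the efficient level; on those units the gap between marginal cost and willingness to pay runs from 0 up to 25.
DWL = ½ × 25 × 63 = 787.5.

Deadweight loss = 787.5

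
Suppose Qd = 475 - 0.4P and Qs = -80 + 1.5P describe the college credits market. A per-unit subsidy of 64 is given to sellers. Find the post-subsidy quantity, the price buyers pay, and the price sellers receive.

Q' = 7189/19; buyers pay 4590/19; sellers receive 5806/19

Pre-subsidy: 475 - 0.4P = -80 + 1.5P gives P* = 5550/19, Q* = 6805/19.
With the subsidy, sellers receive Ps = Pb + 64 for each unit, where Pb is the price buyers pay.
Supply in terms of Pb becomes Qs = -80 + 1.5(Pb + 64) = 16 + 1.5Pb. Setting this equal to demand: 475 - 0.4Pb = 16 + 1.5Pb, so Pb = 4590/19.
Sellers receive Ps = 4590/19 + 64 = 5806/19; Q' = 475 − 0.4·(4590/19) = 7189/19.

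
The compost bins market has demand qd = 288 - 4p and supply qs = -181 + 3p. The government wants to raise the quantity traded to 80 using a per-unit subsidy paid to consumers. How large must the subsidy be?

Required subsidy s = 35 per unit

At q = 80, invert demand for the buyer price: pb = (288 − 80)/4 = 52; invert supply for the seller price: ps = (80 − (-181))/3 = 87.
The subsidy must fill the gap: s = ps − pb = 87 − 52 = 35.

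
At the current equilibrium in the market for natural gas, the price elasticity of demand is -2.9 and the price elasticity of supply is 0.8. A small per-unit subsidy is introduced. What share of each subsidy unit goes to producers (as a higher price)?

For a small subsidy around the equilibrium, the benefit split depends on the relative slopes, which at a point are proportional to the elasticities.
Buyer share = εs/(εs + |εd|) = 0.8/(0.8 + 2.9) = 8/37; seller share = |εd|/(εs + |εd|) = 29/37.
So producers capture 29/37 of the subsidy.

Producer share = 29/37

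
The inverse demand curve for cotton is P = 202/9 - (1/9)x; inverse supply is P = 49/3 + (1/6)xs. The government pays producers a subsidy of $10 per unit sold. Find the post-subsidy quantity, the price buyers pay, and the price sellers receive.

x' = 58; buyers pay $16; sellers receive $26

Pre-subsidy: 202/9 - (1/9)x = 49/3 + (1/6)x gives x* = 22 and P* = 20.
With the subsidy, sellers receive Ps = Pb + 10 for each unit, where Pb is the price buyers pay.
On the curves, Pb = 202/9 - (1/9)x and Ps = 49/3 + (1/6)x; the wedge Ps − Pb = 10 gives 49/3 + (1/6)x − (202/9 - (1/9)x) = 10, so x' = 58.
Then Pb = 202/9 − (1/9)·58 = 16 and Ps = 49/3 + (1/6)·58 = 26.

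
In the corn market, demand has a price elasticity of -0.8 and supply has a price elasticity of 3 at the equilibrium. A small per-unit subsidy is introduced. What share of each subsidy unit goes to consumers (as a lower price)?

Consumer share = 15/19

For a small subsidy around the equilibrium, the benefit split depends on the relative slopes, which at a point are proportional to the elasticities.
Buyer share = εs/(εs + |εd|) = 3/(3 + 0.8) = 15/19; seller share = |εd|/(εs + |εd|) = 4/19.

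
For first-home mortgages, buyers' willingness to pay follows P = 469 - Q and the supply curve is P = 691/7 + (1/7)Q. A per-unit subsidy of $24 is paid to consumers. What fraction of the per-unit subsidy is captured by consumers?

Pre-subsidy: 469 - Q = 691/7 + (1/7)Q gives Q* = 324 and P* = 145.
With the rebate, buyers effectively pay Pb = Ps − 24, where Ps is the price sellers receive.
On the curves, Pb = 469 - Q and Ps = 691/7 + (1/7)Q; the wedge Ps − Pb = 24 gives 691/7 + (1/7)Q − (469 - Q) = 24, so Q' = 345.
Then Pb = 469 − 1·345 = 124 and Ps = 691/7 + (1/7)·345 = 148.
Buyers' price falls by P* − Pb = 145 − 124 = 21; sellers' price rises by Ps − P* = 148 − 145 = 3.
So consumers capture 21/24 = 0.875 of each unit of subsidy.

Consumer share = 0.875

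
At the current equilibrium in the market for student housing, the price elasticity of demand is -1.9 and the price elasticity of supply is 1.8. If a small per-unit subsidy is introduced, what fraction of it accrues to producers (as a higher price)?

Producer share = 19/37

For a small subsidy around the equilibrium, the benefit split depends on the relative slopes, which at a point are proportional to the elasticities.
Buyer share = εs/(εs + |εd|) = 1.8/(1.8 + 1.9) = 18/37; seller share = |εd|/(εs + |εd|) = 19/37.
So producers capture 19/37 of the subsidy.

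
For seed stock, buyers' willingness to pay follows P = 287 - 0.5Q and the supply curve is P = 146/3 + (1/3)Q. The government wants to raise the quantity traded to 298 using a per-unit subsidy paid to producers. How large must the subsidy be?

At Q = 298, from the demand curve buyers pay Pb = 287 − 0.5·298 = 138; from the supply curve sellers need Ps = 146/3 + (1/3)·298 = 148.
The subsidy must fill the gap: s = Ps − Pb = 148 − 138 = 10.

Required subsidy s = 10 per unit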